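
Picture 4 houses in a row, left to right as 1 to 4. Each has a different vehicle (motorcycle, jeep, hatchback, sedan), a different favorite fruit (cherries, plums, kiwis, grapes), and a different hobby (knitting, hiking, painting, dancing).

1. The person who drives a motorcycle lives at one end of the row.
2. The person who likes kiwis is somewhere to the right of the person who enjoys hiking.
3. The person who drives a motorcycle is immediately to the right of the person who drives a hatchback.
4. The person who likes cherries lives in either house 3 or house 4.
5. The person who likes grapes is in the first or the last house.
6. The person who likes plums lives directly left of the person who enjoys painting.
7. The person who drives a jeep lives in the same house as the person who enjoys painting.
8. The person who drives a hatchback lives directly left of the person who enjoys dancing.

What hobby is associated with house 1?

From clue 3, the person who drives a motorcycle must be in house 4.
Clue 3 places the person who drives a hatchback in house 3.
From clue 8, the person who enjoys dancing must be in house 4.
So house 1 gets sedan for vehicle.
House 2's vehicle must be jeep (nothing else left).
Clue 7: the person who enjoys painting is in house 2.
By clue 6, the person who likes plums is in house 1.
So house 2 gets kiwis for favorite fruit.
House 3 favorite fruit: only cherries fits.
House 4's favorite fruit must be grapes (nothing else left).
Clue 2: the person who enjoys hiking is in house 1.
House 3 hobby: only knitting fits.
So: house 1 = sedan/plums/hiking, house 2 = jeep/kiwis/painting, house 3 = hatchback/cherries/knitting, house 4 = motorcycle/grapes/dancing.

hiking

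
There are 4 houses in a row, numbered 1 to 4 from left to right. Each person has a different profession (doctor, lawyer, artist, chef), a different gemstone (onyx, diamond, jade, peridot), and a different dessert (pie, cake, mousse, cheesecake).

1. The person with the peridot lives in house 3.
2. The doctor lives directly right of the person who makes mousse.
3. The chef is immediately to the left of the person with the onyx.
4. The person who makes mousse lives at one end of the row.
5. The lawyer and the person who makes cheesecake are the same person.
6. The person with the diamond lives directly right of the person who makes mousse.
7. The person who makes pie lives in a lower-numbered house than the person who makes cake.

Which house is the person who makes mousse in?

1

From clue 1, the person with the peridot must be in house 3.
From clue 4, the person who makes mousse must be in house 1.
Clue 6 places the person with the diamond in house 2.
That leaves jade as the gemstone for house 1.
So house 4 gets onyx for gemstone.
Clue 2 places the doctor in house 2.
From clue 3, the chef must be in house 3.
House 1 profession: only artist fits.
House 4's profession must be lawyer (nothing else left).
Clue 5 places the person who makes cheesecake in house 4.
So house 2 gets pie for dessert.
House 3's dessert must be cake (nothing else left).
So: house 1 = artist/jade/mousse, house 2 = doctor/diamond/pie, house 3 = chef/peridot/cake, house 4 = lawyer/onyx/cheesecake.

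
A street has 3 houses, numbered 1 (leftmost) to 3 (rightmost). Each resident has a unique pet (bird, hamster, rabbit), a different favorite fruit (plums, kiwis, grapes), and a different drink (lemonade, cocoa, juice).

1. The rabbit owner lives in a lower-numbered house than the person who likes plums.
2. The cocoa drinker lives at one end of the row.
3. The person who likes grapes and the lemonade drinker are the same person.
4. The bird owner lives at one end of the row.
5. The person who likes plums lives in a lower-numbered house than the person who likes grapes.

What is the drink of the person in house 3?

lemonade

Clue 5: the person who likes plums is in house 2.
Clue 5 places the person who likes grapes in house 3.
That leaves kiwis as the favorite fruit for house 1.
Clue 1: the rabbit owner is in house 1.
Clue 3 places the lemonade drinker in house 3.
House 2's pet must be hamster (nothing else left).
That leaves bird as the pet for house 3.
So house 1 gets cocoa for drink.
House 2's drink must be juice (nothing else left).
So: house 1 = rabbit/kiwis/cocoa, house 2 = hamster/plums/juice, house 3 = bird/grapes/lemonade.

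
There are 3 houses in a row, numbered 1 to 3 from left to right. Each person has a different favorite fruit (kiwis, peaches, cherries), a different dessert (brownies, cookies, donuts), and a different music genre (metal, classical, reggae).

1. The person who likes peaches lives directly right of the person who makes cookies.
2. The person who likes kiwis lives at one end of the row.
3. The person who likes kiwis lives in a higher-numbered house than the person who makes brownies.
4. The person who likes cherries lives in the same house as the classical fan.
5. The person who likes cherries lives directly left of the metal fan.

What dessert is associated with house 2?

brownies

Clue 3 places the person who likes kiwis in house 3.
So house 1 gets cherries for favorite fruit.
So house 2 gets peaches for favorite fruit.
That leaves donuts as the dessert for house 3.
The person who makes cookies is in house 1 (clue 1).
By clue 4, the classical fan is in house 1.
The metal fan is in house 2 (clue 5).
That leaves brownies as the dessert for house 2.
That leaves reggae as the music genre for house 3.
So: house 1 = cherries/cookies/classical, house 2 = peaches/brownies/metal, house 3 = kiwis/donuts/reggae.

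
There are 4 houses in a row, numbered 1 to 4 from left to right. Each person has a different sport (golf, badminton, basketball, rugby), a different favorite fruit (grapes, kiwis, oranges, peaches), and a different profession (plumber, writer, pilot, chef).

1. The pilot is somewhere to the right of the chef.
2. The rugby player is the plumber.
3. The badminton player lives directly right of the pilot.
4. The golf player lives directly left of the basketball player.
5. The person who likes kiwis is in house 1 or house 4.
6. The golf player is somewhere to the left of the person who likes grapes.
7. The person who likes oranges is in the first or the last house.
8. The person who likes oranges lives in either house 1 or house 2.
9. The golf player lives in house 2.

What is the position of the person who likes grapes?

Clue 8 places the person who likes oranges in house 1.
Clue 9: the golf player is in house 2.
That leaves rugby as the sport for house 1.
By clue 2, the plumber is in house 1.
Clue 4: the basketball player is in house 3.
The only sport still possible for house 4 is badminton.
House 2's favorite fruit must be peaches (nothing else left).
House 3 favorite fruit: only grapes fits.
So house 4 gets kiwis for favorite fruit.
That leaves chef as the profession for house 2.
House 4's profession must be writer (nothing else left).
So house 3 gets pilot for profession.
So: house 1 = rugby/oranges/plumber, house 2 = golf/peaches/chef, house 3 = basketball/grapes/pilot, house 4 = badminton/kiwis/writer.

3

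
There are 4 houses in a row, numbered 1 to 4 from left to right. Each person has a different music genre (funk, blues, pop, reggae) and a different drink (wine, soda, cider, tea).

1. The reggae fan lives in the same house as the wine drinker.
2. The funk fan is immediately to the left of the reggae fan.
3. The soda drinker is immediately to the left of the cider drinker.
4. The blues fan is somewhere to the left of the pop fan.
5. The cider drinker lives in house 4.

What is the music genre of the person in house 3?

blues

Clue 5: the cider drinker is in house 4.
Clue 3: the soda drinker is in house 3.
That leaves pop as the music genre for house 4.
So house 1 gets tea for drink.
House 2 drink: only wine fits.
By clue 1, the reggae fan is in house 2.
From clue 2, the funk fan must be in house 1.
So house 3 gets blues for music genre.
So: house 1 = funk/tea, house 2 = reggae/wine, house 3 = blues/soda, house 4 = pop/cider.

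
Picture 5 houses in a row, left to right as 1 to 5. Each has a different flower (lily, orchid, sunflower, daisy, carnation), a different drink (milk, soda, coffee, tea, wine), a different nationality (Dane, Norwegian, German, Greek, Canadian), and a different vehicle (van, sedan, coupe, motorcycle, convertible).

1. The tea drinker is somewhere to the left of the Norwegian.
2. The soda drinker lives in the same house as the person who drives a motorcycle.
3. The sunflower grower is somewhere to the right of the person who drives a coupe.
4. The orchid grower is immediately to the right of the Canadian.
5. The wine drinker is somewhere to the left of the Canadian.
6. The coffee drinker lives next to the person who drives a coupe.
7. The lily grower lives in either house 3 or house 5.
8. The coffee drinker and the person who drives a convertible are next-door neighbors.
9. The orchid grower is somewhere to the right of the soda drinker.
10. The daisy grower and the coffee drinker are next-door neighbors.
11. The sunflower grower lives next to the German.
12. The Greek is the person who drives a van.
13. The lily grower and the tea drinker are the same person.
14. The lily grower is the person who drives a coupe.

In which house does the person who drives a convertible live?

From clue 13, the lily grower must be in house 3.
By clue 13, the tea drinker is in house 3.
Clue 14: the person who drives a coupe is in house 3.
So house 2 gets carnation for flower.
That leaves milk as the drink for house 5.
House 1 flower: only daisy fits.
From clue 10, the coffee drinker must be in house 2.
That leaves wine as the drink for house 1.
House 4 drink: only soda fits.
From clue 2, the person who drives a motorcycle must be in house 4.
Clue 8 places the person who drives a convertible in house 1.
By clue 9, the orchid grower is in house 5.
So house 4 gets sunflower for flower.
Clue 4 places the Canadian in house 4.
House 1 nationality: only Dane fits.
So house 2 gets Greek for nationality.
House 3 nationality: only German fits.
House 5's nationality must be Norwegian (nothing else left).
From clue 12, the person who drives a van must be in house 2.
House 5's vehicle must be sedan (nothing else left).
So: house 1 = daisy/wine/Dane/convertible, house 2 = carnation/coffee/Greek/van, house 3 = lily/tea/German/coupe, house 4 = sunflower/soda/Canadian/motorcycle, house 5 = orchid/milk/Norwegian/sedan.

1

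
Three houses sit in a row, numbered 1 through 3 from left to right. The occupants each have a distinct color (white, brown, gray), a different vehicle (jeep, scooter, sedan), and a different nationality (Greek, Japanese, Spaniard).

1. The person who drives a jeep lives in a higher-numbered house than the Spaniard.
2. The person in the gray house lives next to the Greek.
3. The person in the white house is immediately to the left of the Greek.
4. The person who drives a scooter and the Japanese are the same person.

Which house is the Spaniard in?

The person in the white house is narrowed to house 1 or 2; consider each.
Placing it in house 2 leads to a contradiction, so it's in house 1.
The Greek is in house 2 (clue 3).
The only nationality still possible for house 1 is Spaniard.
So house 3 gets Japanese for nationality.
By clue 2, the person in the gray house is in house 3.
The person who drives a scooter is in house 3 (clue 4).
The only color still possible for house 2 is brown.
That leaves sedan as the vehicle for house 1.
House 2's vehicle must be jeep (nothing else left).
So: house 1 = white/sedan/Spaniard, house 2 = brown/jeep/Greek, house 3 = gray/scooter/Japanese.

1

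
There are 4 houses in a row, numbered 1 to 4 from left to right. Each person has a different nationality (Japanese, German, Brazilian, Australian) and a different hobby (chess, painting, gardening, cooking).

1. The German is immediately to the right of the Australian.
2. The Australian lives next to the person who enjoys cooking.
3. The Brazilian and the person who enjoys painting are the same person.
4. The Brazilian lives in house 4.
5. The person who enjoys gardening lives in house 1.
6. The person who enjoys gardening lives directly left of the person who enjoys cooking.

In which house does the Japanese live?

Clue 4: the Brazilian is in house 4.
Clue 5 places the person who enjoys gardening in house 1.
From clue 6, the person who enjoys cooking must be in house 2.
By clue 2, the Australian is in house 1.
Clue 3: the person who enjoys painting is in house 4.
House 3 hobby: only chess fits.
Clue 1: the German is in house 2.
The only nationality still possible for house 3 is Japanese.
So: house 1 = Australian/gardening, house 2 = German/cooking, house 3 = Japanese/chess, house 4 = Brazilian/painting.

3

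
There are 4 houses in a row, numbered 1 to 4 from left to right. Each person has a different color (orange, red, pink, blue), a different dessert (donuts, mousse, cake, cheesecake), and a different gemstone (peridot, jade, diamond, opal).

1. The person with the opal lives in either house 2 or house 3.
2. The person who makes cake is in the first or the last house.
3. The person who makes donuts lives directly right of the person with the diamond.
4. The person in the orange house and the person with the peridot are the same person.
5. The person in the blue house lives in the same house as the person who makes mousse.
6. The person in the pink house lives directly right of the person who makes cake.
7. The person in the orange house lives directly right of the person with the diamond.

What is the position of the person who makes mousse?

The person in the pink house is in house 2 (clue 6).
The person who makes cake is in house 1 (clue 6).
House 1 color: only red fits.
So house 1 gets jade for gemstone.
The only gemstone still possible for house 4 is peridot.
From clue 4, the person in the orange house must be in house 4.
Clue 7: the person with the diamond is in house 3.
House 3's color must be blue (nothing else left).
That leaves cheesecake as the dessert for house 2.
House 2's gemstone must be opal (nothing else left).
Clue 3 places the person who makes donuts in house 4.
The person who makes mousse is in house 3 (clue 5).
So: house 1 = red/cake/jade, house 2 = pink/cheesecake/opal, house 3 = blue/mousse/diamond, house 4 = orange/donuts/peridot.

3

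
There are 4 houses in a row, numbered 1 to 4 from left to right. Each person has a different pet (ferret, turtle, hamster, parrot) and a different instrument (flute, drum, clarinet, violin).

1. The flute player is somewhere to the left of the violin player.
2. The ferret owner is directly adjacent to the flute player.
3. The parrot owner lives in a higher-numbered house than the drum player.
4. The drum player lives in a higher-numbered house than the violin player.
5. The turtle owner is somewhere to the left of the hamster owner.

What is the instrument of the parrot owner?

clarinet

By clue 4, the drum player is in house 3.
From clue 4, the violin player must be in house 2.
So house 4 gets clarinet for instrument.
The ferret owner is in house 2 (clue 2).
The parrot owner is in house 4 (clue 3).
House 1's pet must be turtle (nothing else left).
The only pet still possible for house 3 is hamster.
So house 1 gets flute for instrument.
So: house 1 = turtle/flute, house 2 = ferret/violin, house 3 = hamster/drum, house 4 = parrot/clarinet.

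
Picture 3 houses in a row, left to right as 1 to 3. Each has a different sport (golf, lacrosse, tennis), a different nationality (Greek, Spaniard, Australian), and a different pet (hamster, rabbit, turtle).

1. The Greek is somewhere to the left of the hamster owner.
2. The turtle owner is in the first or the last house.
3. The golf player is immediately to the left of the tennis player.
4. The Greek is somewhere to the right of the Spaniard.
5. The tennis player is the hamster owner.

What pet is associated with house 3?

hamster

From clue 4, the Greek must be in house 2.
By clue 4, the Spaniard is in house 1.
So house 3 gets Australian for nationality.
Clue 1: the hamster owner is in house 3.
From clue 5, the tennis player must be in house 3.
House 1 pet: only turtle fits.
House 2's pet must be rabbit (nothing else left).
By clue 3, the golf player is in house 2.
House 1's sport must be lacrosse (nothing else left).
So: house 1 = lacrosse/Spaniard/turtle, house 2 = golf/Greek/rabbit, house 3 = tennis/Australian/hamster.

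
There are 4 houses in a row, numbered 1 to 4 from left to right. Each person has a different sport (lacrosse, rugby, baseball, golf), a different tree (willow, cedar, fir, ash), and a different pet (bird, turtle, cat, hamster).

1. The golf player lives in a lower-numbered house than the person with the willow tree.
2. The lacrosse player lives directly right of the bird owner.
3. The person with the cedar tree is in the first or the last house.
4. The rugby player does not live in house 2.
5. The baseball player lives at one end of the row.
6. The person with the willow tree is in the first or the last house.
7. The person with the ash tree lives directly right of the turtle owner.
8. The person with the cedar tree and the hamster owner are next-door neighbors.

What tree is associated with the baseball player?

cedar

Clue 6 places the person with the willow tree in house 4.
House 1's tree must be cedar (nothing else left).
That leaves cat as the pet for house 4.
Clue 8 places the hamster owner in house 2.
So house 3 gets bird for pet.
From clue 2, the lacrosse player must be in house 4.
From clue 7, the person with the ash tree must be in house 2.
House 1's sport must be baseball (nothing else left).
House 2 sport: only golf fits.
That leaves rugby as the sport for house 3.
The only tree still possible for house 3 is fir.
House 1's pet must be turtle (nothing else left).
So: house 1 = baseball/cedar/turtle, house 2 = golf/ash/hamster, house 3 = rugby/fir/bird, house 4 = lacrosse/willow/cat.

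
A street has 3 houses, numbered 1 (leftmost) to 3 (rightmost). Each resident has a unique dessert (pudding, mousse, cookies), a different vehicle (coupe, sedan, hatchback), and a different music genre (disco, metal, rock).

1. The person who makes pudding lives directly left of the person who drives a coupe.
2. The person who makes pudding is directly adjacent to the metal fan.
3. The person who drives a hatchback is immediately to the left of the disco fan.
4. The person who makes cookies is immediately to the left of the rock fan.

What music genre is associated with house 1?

House 3 dessert: only mousse fits.
House 1's music genre must be metal (nothing else left).
From clue 2, the person who makes pudding must be in house 2.
House 1's dessert must be cookies (nothing else left).
Clue 1 places the person who drives a coupe in house 3.
Clue 4 places the rock fan in house 2.
So house 3 gets disco for music genre.
Clue 3: the person who drives a hatchback is in house 2.
So house 1 gets sedan for vehicle.
So: house 1 = cookies/sedan/metal, house 2 = pudding/hatchback/rock, house 3 = mousse/coupe/disco.

metal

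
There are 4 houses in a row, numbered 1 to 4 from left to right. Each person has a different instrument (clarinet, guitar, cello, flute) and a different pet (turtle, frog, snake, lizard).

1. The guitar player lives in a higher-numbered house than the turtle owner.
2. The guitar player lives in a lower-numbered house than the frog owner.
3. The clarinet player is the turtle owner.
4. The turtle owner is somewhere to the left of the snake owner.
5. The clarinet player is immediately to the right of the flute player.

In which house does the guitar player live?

3

That leaves cello as the instrument for house 4.
By clue 3, the clarinet player is in house 2.
From clue 3, the turtle owner must be in house 2.
Clue 5 places the flute player in house 1.
That leaves guitar as the instrument for house 3.
The only pet still possible for house 1 is lizard.
Clue 2 places the frog owner in house 4.
So house 3 gets snake for pet.
So: house 1 = flute/lizard, house 2 = clarinet/turtle, house 3 = guitar/snake, house 4 = cello/frog.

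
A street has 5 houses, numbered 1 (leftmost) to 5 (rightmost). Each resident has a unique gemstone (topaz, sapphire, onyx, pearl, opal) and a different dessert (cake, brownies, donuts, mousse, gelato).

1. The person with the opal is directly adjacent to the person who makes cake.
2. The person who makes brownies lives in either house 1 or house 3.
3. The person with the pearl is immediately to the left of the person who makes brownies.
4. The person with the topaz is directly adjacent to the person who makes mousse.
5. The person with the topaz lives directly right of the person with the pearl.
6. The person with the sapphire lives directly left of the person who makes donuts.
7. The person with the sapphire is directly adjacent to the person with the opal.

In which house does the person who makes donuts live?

By clue 3, the person with the pearl is in house 2.
Clue 3 places the person who makes brownies in house 3.
From clue 5, the person with the topaz must be in house 3.
From clue 7, the person with the sapphire must be in house 4.
Clue 7 places the person with the opal in house 5.
House 1's gemstone must be onyx (nothing else left).
So house 1 gets gelato for dessert.
Clue 1 places the person who makes cake in house 4.
The person who makes donuts is in house 5 (clue 6).
That leaves mousse as the dessert for house 2.
So: house 1 = onyx/gelato, house 2 = pearl/mousse, house 3 = topaz/brownies, house 4 = sapphire/cake, house 5 = opal/donuts.

5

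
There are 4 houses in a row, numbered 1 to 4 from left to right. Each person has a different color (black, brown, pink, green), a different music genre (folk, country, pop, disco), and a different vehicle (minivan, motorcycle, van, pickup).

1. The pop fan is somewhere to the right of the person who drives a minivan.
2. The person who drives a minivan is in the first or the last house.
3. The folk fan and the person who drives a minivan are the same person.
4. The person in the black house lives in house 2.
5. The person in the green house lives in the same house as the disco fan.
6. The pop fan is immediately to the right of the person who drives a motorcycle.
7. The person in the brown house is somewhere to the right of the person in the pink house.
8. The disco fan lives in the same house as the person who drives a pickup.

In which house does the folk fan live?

The person who drives a minivan is in house 1 (clue 2).
Clue 3 places the folk fan in house 1.
By clue 4, the person in the black house is in house 2.
House 1 color: only pink fits.
The only music genre still possible for house 2 is country.
The person in the brown house is narrowed to house 3 or 4; consider each.
Placing it in house 4 leads to a contradiction, so it's in house 3.
That leaves green as the color for house 4.
By clue 5, the disco fan is in house 4.
By clue 8, the person who drives a pickup is in house 4.
That leaves pop as the music genre for house 3.
From clue 6, the person who drives a motorcycle must be in house 2.
That leaves van as the vehicle for house 3.
So: house 1 = pink/folk/minivan, house 2 = black/country/motorcycle, house 3 = brown/pop/van, house 4 = green/disco/pickup.

1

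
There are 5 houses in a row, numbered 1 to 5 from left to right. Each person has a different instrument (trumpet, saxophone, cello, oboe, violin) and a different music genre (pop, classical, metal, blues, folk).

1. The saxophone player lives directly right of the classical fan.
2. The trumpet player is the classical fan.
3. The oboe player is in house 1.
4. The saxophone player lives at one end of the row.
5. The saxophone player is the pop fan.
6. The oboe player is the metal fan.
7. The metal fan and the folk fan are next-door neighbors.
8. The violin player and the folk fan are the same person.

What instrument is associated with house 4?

trumpet

The oboe player is in house 1 (clue 3).
Clue 4: the saxophone player is in house 5.
Clue 5 places the pop fan in house 5.
The metal fan is in house 1 (clue 6).
Clue 7: the folk fan is in house 2.
From clue 8, the violin player must be in house 2.
The classical fan is in house 4 (clue 1).
Clue 2: the trumpet player is in house 4.
House 3's instrument must be cello (nothing else left).
So house 3 gets blues for music genre.
So: house 1 = oboe/metal, house 2 = violin/folk, house 3 = cello/blues, house 4 = trumpet/classical, house 5 = saxophone/pop.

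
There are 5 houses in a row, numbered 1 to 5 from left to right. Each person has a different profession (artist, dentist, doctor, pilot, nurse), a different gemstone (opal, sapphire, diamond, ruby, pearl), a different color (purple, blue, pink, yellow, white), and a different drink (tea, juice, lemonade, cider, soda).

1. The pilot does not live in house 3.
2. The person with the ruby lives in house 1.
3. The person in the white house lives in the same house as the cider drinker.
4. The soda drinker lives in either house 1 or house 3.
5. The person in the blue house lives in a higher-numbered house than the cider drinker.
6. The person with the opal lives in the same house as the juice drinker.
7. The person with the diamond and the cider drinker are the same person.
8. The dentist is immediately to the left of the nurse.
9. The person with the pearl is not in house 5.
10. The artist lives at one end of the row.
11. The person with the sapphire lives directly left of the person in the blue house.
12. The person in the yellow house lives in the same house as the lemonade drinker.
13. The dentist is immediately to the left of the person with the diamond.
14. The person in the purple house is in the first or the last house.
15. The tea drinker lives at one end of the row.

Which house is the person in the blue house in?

Clue 2: the person with the ruby is in house 1.
The only gemstone still possible for house 5 is opal.
From clue 6, the juice drinker must be in house 5.
The only drink still possible for house 1 is tea.
The only drink still possible for house 3 is soda.
The artist is narrowed to house 1 or 5; consider each.
Placing it in house 1 leads to a contradiction, so it's in house 5.
The dentist is narrowed to house 1 or 3; consider each.
Placing it in house 3 leads to a contradiction, so it's in house 1.
The nurse is in house 2 (clue 8).
The person with the diamond is in house 2 (clue 13).
The only profession still possible for house 3 is doctor.
The only profession still possible for house 4 is pilot.
The cider drinker is in house 2 (clue 7).
The only color still possible for house 3 is pink.
House 4's drink must be lemonade (nothing else left).
The person in the white house is in house 2 (clue 3).
Clue 12: the person in the yellow house is in house 4.
That leaves purple as the color for house 1.
House 5's color must be blue (nothing else left).
From clue 11, the person with the sapphire must be in house 4.
House 3's gemstone must be pearl (nothing else left).
So: house 1 = dentist/ruby/purple/tea, house 2 = nurse/diamond/white/cider, house 3 = doctor/pearl/pink/soda, house 4 = pilot/sapphire/yellow/lemonade, house 5 = artist/opal/blue/juice.

5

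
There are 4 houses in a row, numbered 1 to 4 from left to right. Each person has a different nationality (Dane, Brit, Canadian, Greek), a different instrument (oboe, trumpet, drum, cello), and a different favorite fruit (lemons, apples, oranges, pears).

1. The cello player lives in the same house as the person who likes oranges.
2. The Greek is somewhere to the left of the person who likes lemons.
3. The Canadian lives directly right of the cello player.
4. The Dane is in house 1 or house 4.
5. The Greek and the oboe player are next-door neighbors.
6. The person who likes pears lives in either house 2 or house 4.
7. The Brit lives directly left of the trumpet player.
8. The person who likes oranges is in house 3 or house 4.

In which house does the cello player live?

That leaves apples as the favorite fruit for house 1.
From clue 1, the cello player must be in house 3.
Clue 1 places the person who likes oranges in house 3.
From clue 3, the Canadian must be in house 4.
The only nationality still possible for house 1 is Dane.
So house 2 gets Greek for nationality.
That leaves Brit as the nationality for house 3.
Clue 2: the person who likes lemons is in house 4.
Clue 5 places the oboe player in house 1.
Clue 7 places the trumpet player in house 4.
House 2 instrument: only drum fits.
That leaves pears as the favorite fruit for house 2.
So: house 1 = Dane/oboe/apples, house 2 = Greek/drum/pears, house 3 = Brit/cello/oranges, house 4 = Canadian/trumpet/lemons.

3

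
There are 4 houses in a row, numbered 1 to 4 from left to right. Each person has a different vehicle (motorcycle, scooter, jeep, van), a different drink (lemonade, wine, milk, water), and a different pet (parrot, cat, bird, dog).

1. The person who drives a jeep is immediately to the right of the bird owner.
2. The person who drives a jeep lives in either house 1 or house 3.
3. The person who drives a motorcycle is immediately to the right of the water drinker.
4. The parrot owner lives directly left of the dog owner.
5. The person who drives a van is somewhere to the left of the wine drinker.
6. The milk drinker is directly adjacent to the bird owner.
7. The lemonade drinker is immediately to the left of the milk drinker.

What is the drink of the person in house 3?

The person who drives a jeep is in house 3 (clue 2).
By clue 1, the bird owner is in house 2.
By clue 6, the milk drinker is in house 3.
Clue 7 places the lemonade drinker in house 2.
That leaves water as the drink for house 1.
The only drink still possible for house 4 is wine.
Clue 3 places the person who drives a motorcycle in house 2.
From clue 4, the parrot owner must be in house 3.
Clue 4 places the dog owner in house 4.
House 1's vehicle must be van (nothing else left).
House 4's vehicle must be scooter (nothing else left).
House 1's pet must be cat (nothing else left).
So: house 1 = van/water/cat, house 2 = motorcycle/lemonade/bird, house 3 = jeep/milk/parrot, house 4 = scooter/wine/dog.

milk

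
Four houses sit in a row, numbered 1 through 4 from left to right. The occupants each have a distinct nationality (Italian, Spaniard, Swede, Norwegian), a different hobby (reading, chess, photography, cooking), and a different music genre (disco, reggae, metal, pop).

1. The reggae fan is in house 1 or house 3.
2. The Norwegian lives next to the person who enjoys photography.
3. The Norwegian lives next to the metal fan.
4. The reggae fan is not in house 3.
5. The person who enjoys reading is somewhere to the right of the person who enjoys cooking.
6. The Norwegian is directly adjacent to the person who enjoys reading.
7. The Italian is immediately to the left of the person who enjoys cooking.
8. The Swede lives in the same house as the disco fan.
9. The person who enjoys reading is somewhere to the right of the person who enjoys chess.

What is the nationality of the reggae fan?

Spaniard

From clue 4, the reggae fan must be in house 1.
The Italian is narrowed to house 1 or 2; consider each.
Placing it in house 1 leads to a contradiction, so it's in house 2.
Clue 7: the person who enjoys cooking is in house 3.
The only nationality still possible for house 1 is Spaniard.
From clue 2, the Norwegian must be in house 3.
House 4 nationality: only Swede fits.
So house 1 gets chess for hobby.
So house 2 gets photography for hobby.
House 4 hobby: only reading fits.
By clue 8, the disco fan is in house 4.
That leaves metal as the music genre for house 2.
That leaves pop as the music genre for house 3.
So: house 1 = Spaniard/chess/reggae, house 2 = Italian/photography/metal, house 3 = Norwegian/cooking/pop, house 4 = Swede/reading/disco.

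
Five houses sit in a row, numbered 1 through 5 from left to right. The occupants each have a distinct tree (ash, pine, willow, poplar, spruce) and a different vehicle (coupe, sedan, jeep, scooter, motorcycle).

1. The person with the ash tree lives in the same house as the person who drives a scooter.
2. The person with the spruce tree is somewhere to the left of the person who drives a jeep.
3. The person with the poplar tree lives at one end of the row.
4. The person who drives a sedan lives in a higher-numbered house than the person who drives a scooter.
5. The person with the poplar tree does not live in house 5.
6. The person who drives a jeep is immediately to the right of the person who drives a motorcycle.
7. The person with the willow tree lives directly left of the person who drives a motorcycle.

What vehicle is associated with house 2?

scooter

Clue 5: the person with the poplar tree is in house 1.
House 5's tree must be pine (nothing else left).
That leaves coupe as the vehicle for house 1.
The only vehicle still possible for house 2 is scooter.
By clue 1, the person with the ash tree is in house 2.
House 3's tree must be willow (nothing else left).
That leaves spruce as the tree for house 4.
By clue 2, the person who drives a jeep is in house 5.
The person who drives a motorcycle is in house 4 (clue 6).
The only vehicle still possible for house 3 is sedan.
So: house 1 = poplar/coupe, house 2 = ash/scooter, house 3 = willow/sedan, house 4 = spruce/motorcycle, house 5 = pine/jeep.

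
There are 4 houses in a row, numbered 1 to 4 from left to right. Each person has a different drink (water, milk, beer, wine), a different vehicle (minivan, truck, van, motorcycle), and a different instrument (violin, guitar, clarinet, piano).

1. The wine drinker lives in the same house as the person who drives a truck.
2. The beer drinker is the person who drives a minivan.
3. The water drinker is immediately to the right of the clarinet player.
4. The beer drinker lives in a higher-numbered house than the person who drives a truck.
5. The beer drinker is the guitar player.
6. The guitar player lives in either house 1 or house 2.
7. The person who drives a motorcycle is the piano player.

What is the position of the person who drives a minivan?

The guitar player is in house 2 (clue 6).
By clue 5, the beer drinker is in house 2.
Clue 2: the person who drives a minivan is in house 2.
Clue 3: the clarinet player is in house 3.
By clue 4, the person who drives a truck is in house 1.
That leaves water as the drink for house 4.
The wine drinker is in house 1 (clue 1).
The person who drives a motorcycle is in house 4 (clue 7).
The piano player is in house 4 (clue 7).
House 3 drink: only milk fits.
So house 3 gets van for vehicle.
House 1 instrument: only violin fits.
So: house 1 = wine/truck/violin, house 2 = beer/minivan/guitar, house 3 = milk/van/clarinet, house 4 = water/motorcycle/piano.

2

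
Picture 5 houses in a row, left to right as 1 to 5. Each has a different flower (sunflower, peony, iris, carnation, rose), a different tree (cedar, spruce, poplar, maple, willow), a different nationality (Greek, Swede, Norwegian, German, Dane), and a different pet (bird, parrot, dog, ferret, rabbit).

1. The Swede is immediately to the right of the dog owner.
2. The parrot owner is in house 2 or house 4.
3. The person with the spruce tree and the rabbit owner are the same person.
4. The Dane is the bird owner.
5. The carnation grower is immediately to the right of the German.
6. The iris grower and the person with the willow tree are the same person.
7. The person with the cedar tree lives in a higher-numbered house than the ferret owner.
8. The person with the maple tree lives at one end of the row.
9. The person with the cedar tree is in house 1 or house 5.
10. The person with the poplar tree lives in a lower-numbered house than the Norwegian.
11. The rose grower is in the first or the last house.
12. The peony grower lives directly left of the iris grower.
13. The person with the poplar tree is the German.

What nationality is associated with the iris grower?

From clue 9, the person with the cedar tree must be in house 5.
House 1 tree: only maple fits.
That leaves bird as the pet for house 5.
From clue 4, the Dane must be in house 5.
House 1's nationality must be Greek (nothing else left).
The carnation grower is narrowed to house 3 or 4; consider each.
Placing it in house 3 leads to a contradiction, so it's in house 4.
The German is in house 3 (clue 5).
Clue 13 places the person with the poplar tree in house 3.
House 2 nationality: only Swede fits.
So house 4 gets Norwegian for nationality.
Clue 1 places the dog owner in house 1.
The iris grower is in house 2 (clue 6).
Clue 6 places the person with the willow tree in house 2.
Clue 12: the peony grower is in house 1.
So house 3 gets sunflower for flower.
That leaves rose as the flower for house 5.
That leaves spruce as the tree for house 4.
The only pet still possible for house 3 is ferret.
Clue 3: the rabbit owner is in house 4.
The only pet still possible for house 2 is parrot.
So: house 1 = peony/maple/Greek/dog, house 2 = iris/willow/Swede/parrot, house 3 = sunflower/poplar/German/ferret, house 4 = carnation/spruce/Norwegian/rabbit, house 5 = rose/cedar/Dane/bird.

Swede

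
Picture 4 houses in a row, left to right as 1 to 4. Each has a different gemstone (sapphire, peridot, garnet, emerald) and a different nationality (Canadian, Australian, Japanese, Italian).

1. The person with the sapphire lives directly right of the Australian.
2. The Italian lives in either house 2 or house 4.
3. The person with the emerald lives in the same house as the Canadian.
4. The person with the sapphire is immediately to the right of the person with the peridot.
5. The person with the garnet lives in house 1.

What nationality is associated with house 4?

Italian

The person with the garnet is in house 1 (clue 5).
So house 1 gets Japanese for nationality.
The person with the peridot is narrowed to house 2 or 3; consider each.
Placing it in house 2 leads to a contradiction, so it's in house 3.
Clue 4: the person with the sapphire is in house 4.
House 2 gemstone: only emerald fits.
The Australian is in house 3 (clue 1).
From clue 3, the Canadian must be in house 2.
The only nationality still possible for house 4 is Italian.
So: house 1 = garnet/Japanese, house 2 = emerald/Canadian, house 3 = peridot/Australian, house 4 = sapphire/Italian.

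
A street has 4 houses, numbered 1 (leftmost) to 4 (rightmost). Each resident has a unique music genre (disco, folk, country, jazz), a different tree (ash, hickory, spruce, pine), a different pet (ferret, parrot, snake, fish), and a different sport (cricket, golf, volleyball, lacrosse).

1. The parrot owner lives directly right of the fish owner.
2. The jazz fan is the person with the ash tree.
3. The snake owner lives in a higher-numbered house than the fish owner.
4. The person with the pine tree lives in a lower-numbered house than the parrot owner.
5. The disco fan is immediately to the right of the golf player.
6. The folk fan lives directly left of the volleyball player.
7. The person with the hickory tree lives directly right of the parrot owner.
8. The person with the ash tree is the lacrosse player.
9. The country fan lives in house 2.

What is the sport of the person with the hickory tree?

volleyball

Clue 9: the country fan is in house 2.
The disco fan is narrowed to house 3 or 4; consider each.
Placing it in house 3 leads to a contradiction, so it's in house 4.
Clue 5 places the golf player in house 3.
By clue 8, the person with the ash tree is in house 1.
From clue 8, the lacrosse player must be in house 1.
House 2 tree: only pine fits.
Clue 2: the jazz fan is in house 1.
Clue 4 places the parrot owner in house 3.
The person with the hickory tree is in house 4 (clue 7).
House 3's music genre must be folk (nothing else left).
So house 3 gets spruce for tree.
By clue 1, the fish owner is in house 2.
Clue 3 places the snake owner in house 4.
Clue 6 places the volleyball player in house 4.
So house 1 gets ferret for pet.
House 2 sport: only cricket fits.
So: house 1 = jazz/ash/ferret/lacrosse, house 2 = country/pine/fish/cricket, house 3 = folk/spruce/parrot/golf, house 4 = disco/hickory/snake/volleyball.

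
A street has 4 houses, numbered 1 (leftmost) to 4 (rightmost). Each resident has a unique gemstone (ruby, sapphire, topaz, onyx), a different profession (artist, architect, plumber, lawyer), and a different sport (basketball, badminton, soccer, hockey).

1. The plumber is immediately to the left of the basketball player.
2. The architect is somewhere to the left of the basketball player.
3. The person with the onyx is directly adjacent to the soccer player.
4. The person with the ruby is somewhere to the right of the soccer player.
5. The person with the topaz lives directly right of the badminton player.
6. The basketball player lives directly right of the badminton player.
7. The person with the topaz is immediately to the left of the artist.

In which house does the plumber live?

2

The only sport still possible for house 4 is hockey.
The person with the topaz is narrowed to house 2 or 3; consider each.
Placing it in house 2 leads to a contradiction, so it's in house 3.
By clue 5, the badminton player is in house 2.
Clue 6: the basketball player is in house 3.
Clue 7: the artist is in house 4.
So house 3 gets lawyer for profession.
House 1's sport must be soccer (nothing else left).
Clue 1: the plumber is in house 2.
Clue 3: the person with the onyx is in house 2.
House 1's gemstone must be sapphire (nothing else left).
So house 4 gets ruby for gemstone.
That leaves architect as the profession for house 1.
So: house 1 = sapphire/architect/soccer, house 2 = onyx/plumber/badminton, house 3 = topaz/lawyer/basketball, house 4 = ruby/artist/hockey.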